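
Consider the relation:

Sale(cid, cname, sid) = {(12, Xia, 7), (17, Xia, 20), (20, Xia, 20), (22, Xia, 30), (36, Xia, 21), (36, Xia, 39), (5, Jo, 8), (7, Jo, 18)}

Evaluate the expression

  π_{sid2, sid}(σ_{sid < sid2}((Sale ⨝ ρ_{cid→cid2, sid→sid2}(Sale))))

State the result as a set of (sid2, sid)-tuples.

{(18, 8), (20, 7), (21, 20), (21, 7), (30, 20), (30, 21), (30, 7), (39, 20), (39, 21), (39, 30), (39, 7)}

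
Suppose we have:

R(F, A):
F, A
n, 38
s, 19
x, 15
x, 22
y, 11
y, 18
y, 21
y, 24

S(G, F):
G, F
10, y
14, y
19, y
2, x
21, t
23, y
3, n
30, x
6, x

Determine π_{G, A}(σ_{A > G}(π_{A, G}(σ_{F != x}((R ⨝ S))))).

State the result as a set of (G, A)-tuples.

{(10, 11), (10, 18), (10, 21), (10, 24), (14, 18), (14, 21), (14, 24), (19, 21), (19, 24), (23, 24), (3, 38)}

R ⋈ S (natural join on F): {(n, 38, 3), (x, 15, 2), (x, 15, 30), (x, 15, 6), (x, 22, 2), (x, 22, 30), (x, 22, 6), (y, 11, 10), (y, 11, 14), (y, 11, 19), (y, 11, 23), (y, 18, 10), (y, 18, 14), (y, 18, 19), (y, 18, 23), (y, 21, 10), (y, 21, 14), (y, 21, 19), (y, 21, 23), (y, 24, 10), (y, 24, 14), (y, 24, 19), (y, 24, 23)}
Selection F != x: {(n, 38, 3), (y, 11, 10), (y, 11, 14), (y, 11, 19), (y, 11, 23), (y, 18, 10), (y, 18, 14), (y, 18, 19), (y, 18, 23), (y, 21, 10), (y, 21, 14), (y, 21, 19), (y, 21, 23), (y, 24, 10), (y, 24, 14), (y, 24, 19), (y, 24, 23)}
π_{A, G} gives {(11, 10), (11, 14), (11, 19), (11, 23), (18, 10), (18, 14), (18, 19), (18, 23), (21, 10), (21, 14), (21, 19), (21, 23), (24, 10), (24, 14), (24, 19), (24, 23), (38, 3)}.
Selection A > G: {(11, 10), (18, 10), (18, 14), (21, 10), (21, 14), (21, 19), (24, 10), (24, 14), (24, 19), (24, 23), (38, 3)}
π_{G, A} gives {(10, 11), (10, 18), (10, 21), (10, 24), (14, 18), (14, 21), (14, 24), (19, 21), (19, 24), (23, 24), (3, 38)}.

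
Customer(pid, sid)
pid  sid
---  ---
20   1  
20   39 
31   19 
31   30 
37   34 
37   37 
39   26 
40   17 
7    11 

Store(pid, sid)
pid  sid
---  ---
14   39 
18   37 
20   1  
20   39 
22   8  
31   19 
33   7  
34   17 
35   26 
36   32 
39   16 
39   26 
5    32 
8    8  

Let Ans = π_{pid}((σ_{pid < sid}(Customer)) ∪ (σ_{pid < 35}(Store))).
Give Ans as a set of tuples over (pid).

{14, 18, 20, 22, 31, 33, 34, 5, 7, 8}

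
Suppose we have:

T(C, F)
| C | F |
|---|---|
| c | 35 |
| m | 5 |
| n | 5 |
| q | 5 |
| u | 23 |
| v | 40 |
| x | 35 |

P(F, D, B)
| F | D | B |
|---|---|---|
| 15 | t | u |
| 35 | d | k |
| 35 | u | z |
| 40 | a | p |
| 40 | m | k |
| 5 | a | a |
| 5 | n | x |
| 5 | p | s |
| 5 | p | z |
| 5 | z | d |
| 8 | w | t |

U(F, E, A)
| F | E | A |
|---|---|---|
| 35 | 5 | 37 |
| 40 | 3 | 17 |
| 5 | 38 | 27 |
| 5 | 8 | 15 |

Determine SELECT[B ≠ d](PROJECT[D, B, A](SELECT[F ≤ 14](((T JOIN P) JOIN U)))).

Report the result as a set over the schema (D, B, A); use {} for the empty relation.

{(a, a, 15), (a, a, 27), (n, x, 15), (n, x, 27), (p, s, 15), (p, s, 27), (p, z, 15), (p, z, 27)}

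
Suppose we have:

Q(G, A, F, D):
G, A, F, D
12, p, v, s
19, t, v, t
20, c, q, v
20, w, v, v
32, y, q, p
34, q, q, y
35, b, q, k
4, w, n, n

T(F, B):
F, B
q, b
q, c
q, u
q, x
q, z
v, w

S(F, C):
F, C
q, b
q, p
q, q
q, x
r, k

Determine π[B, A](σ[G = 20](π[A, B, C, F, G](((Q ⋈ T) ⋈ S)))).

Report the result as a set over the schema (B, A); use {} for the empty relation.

{(b, c), (c, c), (u, c), (x, c), (z, c)}

Joining Q and T on F yields {(12, p, v, s, w), (19, t, v, t, w), (20, c, q, v, b), (20, c, q, v, c), (20, c, q, v, u), (20, c, q, v, x), (20, c, q, v, z), (20, w, v, v, w), (32, y, q, p, b), (32, y, q, p, c), (32, y, q, p, u), (32, y, q, p, x), (32, y, q, p, z), (34, q, q, y, b), (34, q, q, y, c), (34, q, q, y, u), (34, q, q, y, x), (34, q, q, y, z), (35, b, q, k, b), (35, b, q, k, c), (35, b, q, k, u), (35, b, q, k, x), (35, b, q, k, z)}.
Joining (Q ⋈ T) and S on F yields {(20, c, q, v, b, b), (20, c, q, v, b, p), (20, c, q, v, b, q), (20, c, q, v, b, x), (20, c, q, v, c, b), (20, c, q, v, c, p), (20, c, q, v, c, q), (20, c, q, v, c, x), (20, c, q, v, u, b), (20, c, q, v, u, p), (20, c, q, v, u, q), (20, c, q, v, u, x), (20, c, q, v, x, b), (20, c, q, v, x, p), (20, c, q, v, x, q), (20, c, q, v, x, x), (20, c, q, v, z, b), (20, c, q, v, z, p), (20, c, q, v, z, q), (20, c, q, v, z, x), (32, y, q, p, b, b), (32, y, q, p, b, p), (32, y, q, p, b, q), (32, y, q, p, b, x), (32, y, q, p, c, b), (32, y, q, p, c, p), (32, y, q, p, c, q), (32, y, q, p, c, x), (32, y, q, p, u, b), (32, y, q, p, u, p), (32, y, q, p, u, q), (32, y, q, p, u, x), (32, y, q, p, x, b), (32, y, q, p, x, p), (32, y, q, p, x, q), (32, y, q, p, x, x), (32, y, q, p, z, b), (32, y, q, p, z, p), (32, y, q, p, z, q), (32, y, q, p, z, x), (34, q, q, y, b, b), (34, q, q, y, b, p), (34, q, q, y, b, q), (34, q, q, y, b, x), (34, q, q, y, c, b), (34, q, q, y, c, p), (34, q, q, y, c, q), (34, q, q, y, c, x), (34, q, q, y, u, b), (34, q, q, y, u, p), (34, q, q, y, u, q), (34, q, q, y, u, x), (34, q, q, y, x, b), (34, q, q, y, x, p), (34, q, q, y, x, q), (34, q, q, y, x, x), (34, q, q, y, z, b), (34, q, q, y, z, p), (34, q, q, y, z, q), (34, q, q, y, z, x), (35, b, q, k, b, b), (35, b, q, k, b, p), (35, b, q, k, b, q), (35, b, q, k, b, x), (35, b, q, k, c, b), (35, b, q, k, c, p), (35, b, q, k, c, q), (35, b, q, k, c, x), (35, b, q, k, u, b), (35, b, q, k, u, p), (35, b, q, k, u, q), (35, b, q, k, u, x), (35, b, q, k, x, b), (35, b, q, k, x, p), (35, b, q, k, x, q), (35, b, q, k, x, x), (35, b, q, k, z, b), (35, b, q, k, z, p), (35, b, q, k, z, q), (35, b, q, k, z, x)}.
π_{A, B, C, F, G} gives {(b, b, b, q, 35), (b, b, p, q, 35), (b, b, q, q, 35), (b, b, x, q, 35), (b, c, b, q, 35), (b, c, p, q, 35), (b, c, q, q, 35), (b, c, x, q, 35), (b, u, b, q, 35), (b, u, p, q, 35), (b, u, q, q, 35), (b, u, x, q, 35), (b, x, b, q, 35), (b, x, p, q, 35), (b, x, q, q, 35), (b, x, x, q, 35), (b, z, b, q, 35), (b, z, p, q, 35), (b, z, q, q, 35), (b, z, x, q, 35), (c, b, b, q, 20), (c, b, p, q, 20), (c, b, q, q, 20), (c, b, x, q, 20), (c, c, b, q, 20), (c, c, p, q, 20), (c, c, q, q, 20), (c, c, x, q, 20), (c, u, b, q, 20), (c, u, p, q, 20), (c, u, q, q, 20), (c, u, x, q, 20), (c, x, b, q, 20), (c, x, p, q, 20), (c, x, q, q, 20), (c, x, x, q, 20), (c, z, b, q, 20), (c, z, p, q, 20), (c, z, q, q, 20), (c, z, x, q, 20), (q, b, b, q, 34), (q, b, p, q, 34), (q, b, q, q, 34), (q, b, x, q, 34), (q, c, b, q, 34), (q, c, p, q, 34), (q, c, q, q, 34), (q, c, x, q, 34), (q, u, b, q, 34), (q, u, p, q, 34), (q, u, q, q, 34), (q, u, x, q, 34), (q, x, b, q, 34), (q, x, p, q, 34), (q, x, q, q, 34), (q, x, x, q, 34), (q, z, b, q, 34), (q, z, p, q, 34), (q, z, q, q, 34), (q, z, x, q, 34), (y, b, b, q, 32), (y, b, p, q, 32), (y, b, q, q, 32), (y, b, x, q, 32), (y, c, b, q, 32), (y, c, p, q, 32), (y, c, q, q, 32), (y, c, x, q, 32), (y, u, b, q, 32), (y, u, p, q, 32), (y, u, q, q, 32), (y, u, x, q, 32), (y, x, b, q, 32), (y, x, p, q, 32), (y, x, q, q, 32), (y, x, x, q, 32), (y, z, b, q, 32), (y, z, p, q, 32), (y, z, q, q, 32), (y, z, x, q, 32)}.
Filtering on G = 20 leaves {(c, b, b, q, 20), (c, b, p, q, 20), (c, b, q, q, 20), (c, b, x, q, 20), (c, c, b, q, 20), (c, c, p, q, 20), (c, c, q, q, 20), (c, c, x, q, 20), (c, u, b, q, 20), (c, u, p, q, 20), (c, u, q, q, 20), (c, u, x, q, 20), (c, x, b, q, 20), (c, x, p, q, 20), (c, x, q, q, 20), (c, x, x, q, 20), (c, z, b, q, 20), (c, z, p, q, 20), (c, z, q, q, 20), (c, z, x, q, 20)}.
π_{B, A} gives {(b, c), (c, c), (u, c), (x, c), (z, c)} (15 duplicate(s) eliminated).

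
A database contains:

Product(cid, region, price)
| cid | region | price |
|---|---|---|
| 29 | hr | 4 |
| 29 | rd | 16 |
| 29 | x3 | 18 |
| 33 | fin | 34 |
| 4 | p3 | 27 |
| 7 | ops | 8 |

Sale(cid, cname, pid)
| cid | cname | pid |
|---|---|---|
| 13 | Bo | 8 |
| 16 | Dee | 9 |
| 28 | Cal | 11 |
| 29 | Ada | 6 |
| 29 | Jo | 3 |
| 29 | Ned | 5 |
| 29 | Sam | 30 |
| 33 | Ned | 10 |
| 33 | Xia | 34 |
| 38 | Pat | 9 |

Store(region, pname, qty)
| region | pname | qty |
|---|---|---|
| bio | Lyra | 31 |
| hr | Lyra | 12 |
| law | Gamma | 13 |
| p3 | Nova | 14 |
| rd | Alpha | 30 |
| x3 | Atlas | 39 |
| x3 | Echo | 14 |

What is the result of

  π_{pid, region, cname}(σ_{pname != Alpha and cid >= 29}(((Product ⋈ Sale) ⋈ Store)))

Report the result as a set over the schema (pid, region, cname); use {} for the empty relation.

{(3, hr, Jo), (3, x3, Jo), (30, hr, Sam), (30, x3, Sam), (5, hr, Ned), (5, x3, Ned), (6, hr, Ada), (6, x3, Ada)}

Natural join on cid: {(29, hr, 4, Ada, 6), (29, hr, 4, Jo, 3), (29, hr, 4, Ned, 5), (29, hr, 4, Sam, 30), (29, rd, 16, Ada, 6), (29, rd, 16, Jo, 3), (29, rd, 16, Ned, 5), (29, rd, 16, Sam, 30), (29, x3, 18, Ada, 6), (29, x3, 18, Jo, 3), (29, x3, 18, Ned, 5), (29, x3, 18, Sam, 30), (33, fin, 34, Ned, 10), (33, fin, 34, Xia, 34)}
Natural join on region: {(29, hr, 4, Ada, 6, Lyra, 12), (29, hr, 4, Jo, 3, Lyra, 12), (29, hr, 4, Ned, 5, Lyra, 12), (29, hr, 4, Sam, 30, Lyra, 12), (29, rd, 16, Ada, 6, Alpha, 30), (29, rd, 16, Jo, 3, Alpha, 30), (29, rd, 16, Ned, 5, Alpha, 30), (29, rd, 16, Sam, 30, Alpha, 30), (29, x3, 18, Ada, 6, Atlas, 39), (29, x3, 18, Ada, 6, Echo, 14), (29, x3, 18, Jo, 3, Atlas, 39), (29, x3, 18, Jo, 3, Echo, 14), (29, x3, 18, Ned, 5, Atlas, 39), (29, x3, 18, Ned, 5, Echo, 14), (29, x3, 18, Sam, 30, Atlas, 39), (29, x3, 18, Sam, 30, Echo, 14)}
Selection pname != Alpha and cid >= 29: {(29, hr, 4, Ada, 6, Lyra, 12), (29, hr, 4, Jo, 3, Lyra, 12), (29, hr, 4, Ned, 5, Lyra, 12), (29, hr, 4, Sam, 30, Lyra, 12), (29, x3, 18, Ada, 6, Atlas, 39), (29, x3, 18, Ada, 6, Echo, 14), (29, x3, 18, Jo, 3, Atlas, 39), (29, x3, 18, Jo, 3, Echo, 14), (29, x3, 18, Ned, 5, Atlas, 39), (29, x3, 18, Ned, 5, Echo, 14), (29, x3, 18, Sam, 30, Atlas, 39), (29, x3, 18, Sam, 30, Echo, 14)}
π[pid, region, cname]: project onto (pid, region, cname) (4 duplicate(s) eliminated) → {(3, hr, Jo), (3, x3, Jo), (30, hr, Sam), (30, x3, Sam), (5, hr, Ned), (5, x3, Ned), (6, hr, Ada), (6, x3, Ada)}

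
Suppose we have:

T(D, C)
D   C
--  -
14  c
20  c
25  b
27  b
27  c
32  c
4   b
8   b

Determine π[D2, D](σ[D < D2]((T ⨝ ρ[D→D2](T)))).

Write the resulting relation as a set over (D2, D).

{(20, 14), (25, 4), (25, 8), (27, 14), (27, 20), (27, 25), (27, 4), (27, 8), (32, 14), (32, 20), (32, 27), (8, 4)}

ρ[D→D2]: schema becomes (D2, C); tuples unchanged.
T ⋈ ρ[D→D2](T) (natural join on C): {(14, c, 14), (14, c, 20), (14, c, 27), (14, c, 32), (20, c, 14), (20, c, 20), (20, c, 27), (20, c, 32), (25, b, 25), (25, b, 27), (25, b, 4), (25, b, 8), (27, b, 25), (27, b, 27), (27, b, 4), (27, b, 8), (27, c, 14), (27, c, 20), (27, c, 27), (27, c, 32), (32, c, 14), (32, c, 20), (32, c, 27), (32, c, 32), (4, b, 25), (4, b, 27), (4, b, 4), (4, b, 8), (8, b, 25), (8, b, 27), (8, b, 4), (8, b, 8)}
Filtering on D < D2 leaves {(14, c, 20), (14, c, 27), (14, c, 32), (20, c, 27), (20, c, 32), (25, b, 27), (27, c, 32), (4, b, 25), (4, b, 27), (4, b, 8), (8, b, 25), (8, b, 27)}.
Keep only column(s) D2, D: {(20, 14), (25, 4), (25, 8), (27, 14), (27, 20), (27, 25), (27, 4), (27, 8), (32, 14), (32, 20), (32, 27), (8, 4)}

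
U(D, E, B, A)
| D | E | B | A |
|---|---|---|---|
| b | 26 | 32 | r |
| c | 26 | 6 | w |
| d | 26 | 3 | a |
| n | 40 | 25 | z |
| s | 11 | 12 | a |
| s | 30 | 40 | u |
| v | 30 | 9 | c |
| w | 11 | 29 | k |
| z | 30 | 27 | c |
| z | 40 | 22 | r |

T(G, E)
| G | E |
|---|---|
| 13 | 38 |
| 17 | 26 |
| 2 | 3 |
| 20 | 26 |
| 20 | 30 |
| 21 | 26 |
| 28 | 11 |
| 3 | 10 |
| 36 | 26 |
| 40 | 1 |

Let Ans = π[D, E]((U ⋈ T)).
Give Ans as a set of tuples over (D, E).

{(b, 26), (c, 26), (d, 26), (s, 11), (s, 30), (v, 30), (w, 11), (z, 30)}

Joining U and T on E yields {(b, 26, 32, r, 17), (b, 26, 32, r, 20), (b, 26, 32, r, 21), (b, 26, 32, r, 36), (c, 26, 6, w, 17), (c, 26, 6, w, 20), (c, 26, 6, w, 21), (c, 26, 6, w, 36), (d, 26, 3, a, 17), (d, 26, 3, a, 20), (d, 26, 3, a, 21), (d, 26, 3, a, 36), (s, 11, 12, a, 28), (s, 30, 40, u, 20), (v, 30, 9, c, 20), (w, 11, 29, k, 28), (z, 30, 27, c, 20)}.
Keep only column(s) D, E (9 duplicate(s) eliminated): {(b, 26), (c, 26), (d, 26), (s, 11), (s, 30), (v, 30), (w, 11), (z, 30)}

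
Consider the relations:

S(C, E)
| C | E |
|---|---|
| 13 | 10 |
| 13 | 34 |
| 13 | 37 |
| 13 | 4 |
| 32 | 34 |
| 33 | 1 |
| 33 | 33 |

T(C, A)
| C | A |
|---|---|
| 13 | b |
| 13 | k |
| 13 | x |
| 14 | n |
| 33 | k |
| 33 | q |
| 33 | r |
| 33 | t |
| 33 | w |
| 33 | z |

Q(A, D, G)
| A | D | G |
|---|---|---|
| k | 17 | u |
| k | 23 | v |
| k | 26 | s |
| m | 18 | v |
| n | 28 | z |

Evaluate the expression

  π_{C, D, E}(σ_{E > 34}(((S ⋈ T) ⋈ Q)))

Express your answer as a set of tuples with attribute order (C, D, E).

Natural join on C: {(13, 10, b), (13, 10, k), (13, 10, x), (13, 34, b), (13, 34, k), (13, 34, x), (13, 37, b), (13, 37, k), (13, 37, x), (13, 4, b), (13, 4, k), (13, 4, x), (33, 1, k), (33, 1, q), (33, 1, r), (33, 1, t), (33, 1, w), (33, 1, z), (33, 33, k), (33, 33, q), (33, 33, r), (33, 33, t), (33, 33, w), (33, 33, z)}
Natural join on A: {(13, 10, k, 17, u), (13, 10, k, 23, v), (13, 10, k, 26, s), (13, 34, k, 17, u), (13, 34, k, 23, v), (13, 34, k, 26, s), (13, 37, k, 17, u), (13, 37, k, 23, v), (13, 37, k, 26, s), (13, 4, k, 17, u), (13, 4, k, 23, v), (13, 4, k, 26, s), (33, 1, k, 17, u), (33, 1, k, 23, v), (33, 1, k, 26, s), (33, 33, k, 17, u), (33, 33, k, 23, v), (33, 33, k, 26, s)}
Filtering on E > 34 leaves {(13, 37, k, 17, u), (13, 37, k, 23, v), (13, 37, k, 26, s)}.
Keep only column(s) C, D, E: {(13, 17, 37), (13, 23, 37), (13, 26, 37)}

{(13, 17, 37), (13, 23, 37), (13, 26, 37)}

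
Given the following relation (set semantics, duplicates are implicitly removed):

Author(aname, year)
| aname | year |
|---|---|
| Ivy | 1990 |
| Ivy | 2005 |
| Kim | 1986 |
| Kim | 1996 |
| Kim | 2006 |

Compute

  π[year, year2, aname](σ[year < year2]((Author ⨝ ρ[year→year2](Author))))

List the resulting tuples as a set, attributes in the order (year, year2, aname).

{(1986, 1996, Kim), (1986, 2006, Kim), (1990, 2005, Ivy), (1996, 2006, Kim)}

ρ[year→year2]: schema becomes (aname, year2); tuples unchanged.
Joining Author and ρ[year→year2](Author) on aname yields {(Ivy, 1990, 1990), (Ivy, 1990, 2005), (Ivy, 2005, 1990), (Ivy, 2005, 2005), (Kim, 1986, 1986), (Kim, 1986, 1996), (Kim, 1986, 2006), (Kim, 1996, 1986), (Kim, 1996, 1996), (Kim, 1996, 2006), (Kim, 2006, 1986), (Kim, 2006, 1996), (Kim, 2006, 2006)}.
Filtering on year < year2 leaves {(Ivy, 1990, 2005), (Kim, 1986, 1996), (Kim, 1986, 2006), (Kim, 1996, 2006)}.
Keep only column(s) year, year2, aname: {(1986, 1996, Kim), (1986, 2006, Kim), (1990, 2005, Ivy), (1996, 2006, Kim)}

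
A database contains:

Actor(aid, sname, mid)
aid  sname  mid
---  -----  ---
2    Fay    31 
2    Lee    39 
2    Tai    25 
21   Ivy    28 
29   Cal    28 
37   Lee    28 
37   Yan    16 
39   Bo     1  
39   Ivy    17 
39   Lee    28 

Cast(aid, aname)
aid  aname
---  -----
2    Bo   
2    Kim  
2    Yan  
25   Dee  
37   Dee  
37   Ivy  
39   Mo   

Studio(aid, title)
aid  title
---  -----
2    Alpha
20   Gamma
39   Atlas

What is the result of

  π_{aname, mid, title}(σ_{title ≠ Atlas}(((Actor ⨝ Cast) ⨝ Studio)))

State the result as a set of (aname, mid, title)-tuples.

{(Bo, 25, Alpha), (Bo, 31, Alpha), (Bo, 39, Alpha), (Kim, 25, Alpha), (Kim, 31, Alpha), (Kim, 39, Alpha), (Yan, 25, Alpha), (Yan, 31, Alpha), (Yan, 39, Alpha)}

Joining Actor and Cast on aid yields {(2, Fay, 31, Bo), (2, Fay, 31, Kim), (2, Fay, 31, Yan), (2, Lee, 39, Bo), (2, Lee, 39, Kim), (2, Lee, 39, Yan), (2, Tai, 25, Bo), (2, Tai, 25, Kim), (2, Tai, 25, Yan), (37, Lee, 28, Dee), (37, Lee, 28, Ivy), (37, Yan, 16, Dee), (37, Yan, 16, Ivy), (39, Bo, 1, Mo), (39, Ivy, 17, Mo), (39, Lee, 28, Mo)}.
Joining (Actor ⨝ Cast) and Studio on aid yields {(2, Fay, 31, Bo, Alpha), (2, Fay, 31, Kim, Alpha), (2, Fay, 31, Yan, Alpha), (2, Lee, 39, Bo, Alpha), (2, Lee, 39, Kim, Alpha), (2, Lee, 39, Yan, Alpha), (2, Tai, 25, Bo, Alpha), (2, Tai, 25, Kim, Alpha), (2, Tai, 25, Yan, Alpha), (39, Bo, 1, Mo, Atlas), (39, Ivy, 17, Mo, Atlas), (39, Lee, 28, Mo, Atlas)}.
σ[title ≠ Atlas]: keep tuples satisfying title ≠ Atlas → {(2, Fay, 31, Bo, Alpha), (2, Fay, 31, Kim, Alpha), (2, Fay, 31, Yan, Alpha), (2, Lee, 39, Bo, Alpha), (2, Lee, 39, Kim, Alpha), (2, Lee, 39, Yan, Alpha), (2, Tai, 25, Bo, Alpha), (2, Tai, 25, Kim, Alpha), (2, Tai, 25, Yan, Alpha)}
π[aname, mid, title]: project onto (aname, mid, title) → {(Bo, 25, Alpha), (Bo, 31, Alpha), (Bo, 39, Alpha), (Kim, 25, Alpha), (Kim, 31, Alpha), (Kim, 39, Alpha), (Yan, 25, Alpha), (Yan, 31, Alpha), (Yan, 39, Alpha)}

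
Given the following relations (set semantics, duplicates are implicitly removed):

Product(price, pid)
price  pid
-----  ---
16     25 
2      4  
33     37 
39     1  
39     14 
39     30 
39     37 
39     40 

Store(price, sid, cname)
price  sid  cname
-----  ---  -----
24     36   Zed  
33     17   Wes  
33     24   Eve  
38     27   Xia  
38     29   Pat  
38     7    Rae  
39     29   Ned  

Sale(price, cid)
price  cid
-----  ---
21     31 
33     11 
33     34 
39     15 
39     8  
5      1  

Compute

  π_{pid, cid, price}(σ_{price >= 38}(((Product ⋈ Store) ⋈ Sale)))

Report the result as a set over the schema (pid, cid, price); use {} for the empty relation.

{(1, 15, 39), (1, 8, 39), (14, 15, 39), (14, 8, 39), (30, 15, 39), (30, 8, 39), (37, 15, 39), (37, 8, 39), (40, 15, 39), (40, 8, 39)}

Natural join on price: {(33, 37, 17, Wes), (33, 37, 24, Eve), (39, 1, 29, Ned), (39, 14, 29, Ned), (39, 30, 29, Ned), (39, 37, 29, Ned), (39, 40, 29, Ned)}
Natural join on price: {(33, 37, 17, Wes, 11), (33, 37, 17, Wes, 34), (33, 37, 24, Eve, 11), (33, 37, 24, Eve, 34), (39, 1, 29, Ned, 15), (39, 1, 29, Ned, 8), (39, 14, 29, Ned, 15), (39, 14, 29, Ned, 8), (39, 30, 29, Ned, 15), (39, 30, 29, Ned, 8), (39, 37, 29, Ned, 15), (39, 37, 29, Ned, 8), (39, 40, 29, Ned, 15), (39, 40, 29, Ned, 8)}
Apply σ_{price >= 38}; surviving tuples: {(39, 1, 29, Ned, 15), (39, 1, 29, Ned, 8), (39, 14, 29, Ned, 15), (39, 14, 29, Ned, 8), (39, 30, 29, Ned, 15), (39, 30, 29, Ned, 8), (39, 37, 29, Ned, 15), (39, 37, 29, Ned, 8), (39, 40, 29, Ned, 15), (39, 40, 29, Ned, 8)}
π[pid, cid, price]: project onto (pid, cid, price) → {(1, 15, 39), (1, 8, 39), (14, 15, 39), (14, 8, 39), (30, 15, 39), (30, 8, 39), (37, 15, 39), (37, 8, 39), (40, 15, 39), (40, 8, 39)}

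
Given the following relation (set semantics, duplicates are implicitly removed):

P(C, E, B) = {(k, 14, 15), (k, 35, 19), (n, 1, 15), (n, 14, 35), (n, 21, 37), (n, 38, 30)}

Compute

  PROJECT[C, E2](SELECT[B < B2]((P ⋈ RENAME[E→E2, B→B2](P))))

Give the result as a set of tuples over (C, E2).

ρ[E→E2, B→B2]: schema becomes (C, E2, B2); tuples unchanged.
Natural join on C: {(k, 14, 15, 14, 15), (k, 14, 15, 35, 19), (k, 35, 19, 14, 15), (k, 35, 19, 35, 19), (n, 1, 15, 1, 15), (n, 1, 15, 14, 35), (n, 1, 15, 21, 37), (n, 1, 15, 38, 30), (n, 14, 35, 1, 15), (n, 14, 35, 14, 35), (n, 14, 35, 21, 37), (n, 14, 35, 38, 30), (n, 21, 37, 1, 15), (n, 21, 37, 14, 35), (n, 21, 37, 21, 37), (n, 21, 37, 38, 30), (n, 38, 30, 1, 15), (n, 38, 30, 14, 35), (n, 38, 30, 21, 37), (n, 38, 30, 38, 30)}
σ[B < B2]: keep tuples satisfying B < B2 → {(k, 14, 15, 35, 19), (n, 1, 15, 14, 35), (n, 1, 15, 21, 37), (n, 1, 15, 38, 30), (n, 14, 35, 21, 37), (n, 38, 30, 14, 35), (n, 38, 30, 21, 37)}
π_{C, E2} gives {(k, 35), (n, 14), (n, 21), (n, 38)} (3 duplicate(s) eliminated).

{(k, 35), (n, 14), (n, 21), (n, 38)}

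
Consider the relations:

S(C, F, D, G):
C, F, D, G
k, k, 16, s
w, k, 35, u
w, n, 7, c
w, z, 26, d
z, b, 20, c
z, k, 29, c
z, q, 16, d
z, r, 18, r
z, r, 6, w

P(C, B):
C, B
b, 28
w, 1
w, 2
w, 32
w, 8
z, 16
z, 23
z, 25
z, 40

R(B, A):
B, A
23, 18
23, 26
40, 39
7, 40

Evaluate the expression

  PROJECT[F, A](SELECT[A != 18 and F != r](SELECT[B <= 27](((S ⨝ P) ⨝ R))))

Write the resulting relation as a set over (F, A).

Joining S and P on C yields {(w, k, 35, u, 1), (w, k, 35, u, 2), (w, k, 35, u, 32), (w, k, 35, u, 8), (w, n, 7, c, 1), (w, n, 7, c, 2), (w, n, 7, c, 32), (w, n, 7, c, 8), (w, z, 26, d, 1), (w, z, 26, d, 2), (w, z, 26, d, 32), (w, z, 26, d, 8), (z, b, 20, c, 16), (z, b, 20, c, 23), (z, b, 20, c, 25), (z, b, 20, c, 40), (z, k, 29, c, 16), (z, k, 29, c, 23), (z, k, 29, c, 25), (z, k, 29, c, 40), (z, q, 16, d, 16), (z, q, 16, d, 23), (z, q, 16, d, 25), (z, q, 16, d, 40), (z, r, 18, r, 16), (z, r, 18, r, 23), (z, r, 18, r, 25), (z, r, 18, r, 40), (z, r, 6, w, 16), (z, r, 6, w, 23), (z, r, 6, w, 25), (z, r, 6, w, 40)}.
Joining (S ⨝ P) and R on B yields {(z, b, 20, c, 23, 18), (z, b, 20, c, 23, 26), (z, b, 20, c, 40, 39), (z, k, 29, c, 23, 18), (z, k, 29, c, 23, 26), (z, k, 29, c, 40, 39), (z, q, 16, d, 23, 18), (z, q, 16, d, 23, 26), (z, q, 16, d, 40, 39), (z, r, 18, r, 23, 18), (z, r, 18, r, 23, 26), (z, r, 18, r, 40, 39), (z, r, 6, w, 23, 18), (z, r, 6, w, 23, 26), (z, r, 6, w, 40, 39)}.
Apply σ_{B <= 27}; surviving tuples: {(z, b, 20, c, 23, 18), (z, b, 20, c, 23, 26), (z, k, 29, c, 23, 18), (z, k, 29, c, 23, 26), (z, q, 16, d, 23, 18), (z, q, 16, d, 23, 26), (z, r, 18, r, 23, 18), (z, r, 18, r, 23, 26), (z, r, 6, w, 23, 18), (z, r, 6, w, 23, 26)}
Apply σ_{A != 18 and F != r}; surviving tuples: {(z, b, 20, c, 23, 26), (z, k, 29, c, 23, 26), (z, q, 16, d, 23, 26)}
π_{F, A} gives {(b, 26), (k, 26), (q, 26)}.

{(b, 26), (k, 26), (q, 26)}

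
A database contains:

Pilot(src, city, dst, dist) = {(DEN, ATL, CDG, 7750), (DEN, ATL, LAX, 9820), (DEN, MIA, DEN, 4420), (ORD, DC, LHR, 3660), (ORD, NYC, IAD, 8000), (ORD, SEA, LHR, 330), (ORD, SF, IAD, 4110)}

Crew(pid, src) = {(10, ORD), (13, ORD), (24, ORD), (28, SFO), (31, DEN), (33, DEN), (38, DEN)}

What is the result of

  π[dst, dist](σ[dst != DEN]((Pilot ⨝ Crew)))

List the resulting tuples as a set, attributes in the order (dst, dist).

Pilot ⋈ Crew (natural join on src): {(DEN, ATL, CDG, 7750, 31), (DEN, ATL, CDG, 7750, 33), (DEN, ATL, CDG, 7750, 38), (DEN, ATL, LAX, 9820, 31), (DEN, ATL, LAX, 9820, 33), (DEN, ATL, LAX, 9820, 38), (DEN, MIA, DEN, 4420, 31), (DEN, MIA, DEN, 4420, 33), (DEN, MIA, DEN, 4420, 38), (ORD, DC, LHR, 3660, 10), (ORD, DC, LHR, 3660, 13), (ORD, DC, LHR, 3660, 24), (ORD, NYC, IAD, 8000, 10), (ORD, NYC, IAD, 8000, 13), (ORD, NYC, IAD, 8000, 24), (ORD, SEA, LHR, 330, 10), (ORD, SEA, LHR, 330, 13), (ORD, SEA, LHR, 330, 24), (ORD, SF, IAD, 4110, 10), (ORD, SF, IAD, 4110, 13), (ORD, SF, IAD, 4110, 24)}
Filtering on dst != DEN leaves {(DEN, ATL, CDG, 7750, 31), (DEN, ATL, CDG, 7750, 33), (DEN, ATL, CDG, 7750, 38), (DEN, ATL, LAX, 9820, 31), (DEN, ATL, LAX, 9820, 33), (DEN, ATL, LAX, 9820, 38), (ORD, DC, LHR, 3660, 10), (ORD, DC, LHR, 3660, 13), (ORD, DC, LHR, 3660, 24), (ORD, NYC, IAD, 8000, 10), (ORD, NYC, IAD, 8000, 13), (ORD, NYC, IAD, 8000, 24), (ORD, SEA, LHR, 330, 10), (ORD, SEA, LHR, 330, 13), (ORD, SEA, LHR, 330, 24), (ORD, SF, IAD, 4110, 10), (ORD, SF, IAD, 4110, 13), (ORD, SF, IAD, 4110, 24)}.
Keep only column(s) dst, dist (12 duplicate(s) eliminated): {(CDG, 7750), (IAD, 4110), (IAD, 8000), (LAX, 9820), (LHR, 330), (LHR, 3660)}

{(CDG, 7750), (IAD, 4110), (IAD, 8000), (LAX, 9820), (LHR, 330), (LHR, 3660)}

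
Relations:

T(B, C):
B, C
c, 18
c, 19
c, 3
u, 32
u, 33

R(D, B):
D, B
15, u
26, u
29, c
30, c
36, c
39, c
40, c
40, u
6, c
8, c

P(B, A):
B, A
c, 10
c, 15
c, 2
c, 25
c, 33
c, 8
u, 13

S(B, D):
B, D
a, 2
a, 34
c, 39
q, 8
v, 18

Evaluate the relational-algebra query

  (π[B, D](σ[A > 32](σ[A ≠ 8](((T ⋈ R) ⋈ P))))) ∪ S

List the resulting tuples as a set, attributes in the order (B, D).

{(a, 2), (a, 34), (c, 29), (c, 30), (c, 36), (c, 39), (c, 40), (c, 6), (c, 8), (q, 8), (v, 18)}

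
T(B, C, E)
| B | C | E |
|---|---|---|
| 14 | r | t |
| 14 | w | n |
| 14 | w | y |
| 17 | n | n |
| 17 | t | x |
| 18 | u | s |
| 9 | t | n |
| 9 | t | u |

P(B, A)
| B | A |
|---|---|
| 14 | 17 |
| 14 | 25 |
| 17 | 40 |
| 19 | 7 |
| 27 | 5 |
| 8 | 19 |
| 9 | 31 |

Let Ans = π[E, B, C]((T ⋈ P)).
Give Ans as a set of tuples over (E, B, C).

{(n, 14, w), (n, 17, n), (n, 9, t), (t, 14, r), (u, 9, t), (x, 17, t), (y, 14, w)}

T ⋈ P (natural join on B): {(14, r, t, 17), (14, r, t, 25), (14, w, n, 17), (14, w, n, 25), (14, w, y, 17), (14, w, y, 25), (17, n, n, 40), (17, t, x, 40), (9, t, n, 31), (9, t, u, 31)}
Keep only column(s) E, B, C (3 duplicate(s) eliminated): {(n, 14, w), (n, 17, n), (n, 9, t), (t, 14, r), (u, 9, t), (x, 17, t), (y, 14, w)}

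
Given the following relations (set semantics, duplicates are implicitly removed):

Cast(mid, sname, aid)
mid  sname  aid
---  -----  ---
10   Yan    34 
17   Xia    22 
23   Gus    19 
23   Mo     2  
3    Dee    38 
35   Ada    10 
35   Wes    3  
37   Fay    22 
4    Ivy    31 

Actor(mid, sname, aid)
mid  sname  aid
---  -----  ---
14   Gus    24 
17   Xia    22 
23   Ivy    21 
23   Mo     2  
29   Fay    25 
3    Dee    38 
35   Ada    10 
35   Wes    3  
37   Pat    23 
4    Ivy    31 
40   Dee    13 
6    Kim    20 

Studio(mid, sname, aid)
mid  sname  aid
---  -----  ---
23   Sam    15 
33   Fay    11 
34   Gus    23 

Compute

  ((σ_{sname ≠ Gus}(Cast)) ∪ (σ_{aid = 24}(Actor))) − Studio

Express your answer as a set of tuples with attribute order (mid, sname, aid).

{(10, Yan, 34), (14, Gus, 24), (17, Xia, 22), (23, Mo, 2), (3, Dee, 38), (35, Ada, 10), (35, Wes, 3), (37, Fay, 22), (4, Ivy, 31)}

σ[sname ≠ Gus]: keep tuples satisfying sname ≠ Gus → {(10, Yan, 34), (17, Xia, 22), (23, Mo, 2), (3, Dee, 38), (35, Ada, 10), (35, Wes, 3), (37, Fay, 22), (4, Ivy, 31)}
σ[aid = 24]: keep tuples satisfying aid = 24 → {(14, Gus, 24)}
Set union of the two operands is {(10, Yan, 34), (14, Gus, 24), (17, Xia, 22), (23, Mo, 2), (3, Dee, 38), (35, Ada, 10), (35, Wes, 3), (37, Fay, 22), (4, Ivy, 31)}.
Set difference of the two operands is {(10, Yan, 34), (14, Gus, 24), (17, Xia, 22), (23, Mo, 2), (3, Dee, 38), (35, Ada, 10), (35, Wes, 3), (37, Fay, 22), (4, Ivy, 31)}.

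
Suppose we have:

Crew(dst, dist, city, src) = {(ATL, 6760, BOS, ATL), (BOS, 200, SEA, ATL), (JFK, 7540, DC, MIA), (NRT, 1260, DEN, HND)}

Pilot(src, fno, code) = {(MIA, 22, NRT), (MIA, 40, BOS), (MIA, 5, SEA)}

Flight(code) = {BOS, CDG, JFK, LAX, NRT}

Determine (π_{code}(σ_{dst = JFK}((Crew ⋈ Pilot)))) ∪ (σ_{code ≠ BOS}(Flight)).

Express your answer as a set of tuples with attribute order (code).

Joining Crew and Pilot on src yields {(JFK, 7540, DC, MIA, 22, NRT), (JFK, 7540, DC, MIA, 40, BOS), (JFK, 7540, DC, MIA, 5, SEA)}.
Filtering on dst = JFK leaves {(JFK, 7540, DC, MIA, 22, NRT), (JFK, 7540, DC, MIA, 40, BOS), (JFK, 7540, DC, MIA, 5, SEA)}.
Keep only column(s) code: {BOS, NRT, SEA}
Filtering on code ≠ BOS leaves {CDG, JFK, LAX, NRT}.
Taking the union: {BOS, CDG, JFK, LAX, NRT, SEA}

{BOS, CDG, JFK, LAX, NRT, SEA}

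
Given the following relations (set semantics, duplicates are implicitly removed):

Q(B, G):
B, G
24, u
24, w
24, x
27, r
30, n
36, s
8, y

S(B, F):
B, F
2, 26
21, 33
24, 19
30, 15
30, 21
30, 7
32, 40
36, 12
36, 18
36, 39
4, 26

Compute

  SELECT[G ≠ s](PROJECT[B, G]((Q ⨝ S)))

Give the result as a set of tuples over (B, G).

Joining Q and S on B yields {(24, u, 19), (24, w, 19), (24, x, 19), (30, n, 15), (30, n, 21), (30, n, 7), (36, s, 12), (36, s, 18), (36, s, 39)}.
π[B, G]: project onto (B, G) (4 duplicate(s) eliminated) → {(24, u), (24, w), (24, x), (30, n), (36, s)}
Apply σ_{G ≠ s}; surviving tuples: {(24, u), (24, w), (24, x), (30, n)}

{(24, u), (24, w), (24, x), (30, n)}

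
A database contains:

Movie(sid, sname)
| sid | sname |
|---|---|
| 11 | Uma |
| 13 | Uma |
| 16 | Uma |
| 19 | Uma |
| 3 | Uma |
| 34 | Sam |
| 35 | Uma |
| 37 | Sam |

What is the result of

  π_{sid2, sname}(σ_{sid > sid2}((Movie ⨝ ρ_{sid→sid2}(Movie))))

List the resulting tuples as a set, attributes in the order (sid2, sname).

ρ[sid→sid2]: schema becomes (sid2, sname); tuples unchanged.
Movie ⋈ ρ_{sid→sid2}(Movie) (natural join on sname): {(11, Uma, 11), (11, Uma, 13), (11, Uma, 16), (11, Uma, 19), (11, Uma, 3), (11, Uma, 35), (13, Uma, 11), (13, Uma, 13), (13, Uma, 16), (13, Uma, 19), (13, Uma, 3), (13, Uma, 35), (16, Uma, 11), (16, Uma, 13), (16, Uma, 16), (16, Uma, 19), (16, Uma, 3), (16, Uma, 35), (19, Uma, 11), (19, Uma, 13), (19, Uma, 16), (19, Uma, 19), (19, Uma, 3), (19, Uma, 35), (3, Uma, 11), (3, Uma, 13), (3, Uma, 16), (3, Uma, 19), (3, Uma, 3), (3, Uma, 35), (34, Sam, 34), (34, Sam, 37), (35, Uma, 11), (35, Uma, 13), (35, Uma, 16), (35, Uma, 19), (35, Uma, 3), (35, Uma, 35), (37, Sam, 34), (37, Sam, 37)}
Selection sid > sid2: {(11, Uma, 3), (13, Uma, 11), (13, Uma, 3), (16, Uma, 11), (16, Uma, 13), (16, Uma, 3), (19, Uma, 11), (19, Uma, 13), (19, Uma, 16), (19, Uma, 3), (35, Uma, 11), (35, Uma, 13), (35, Uma, 16), (35, Uma, 19), (35, Uma, 3), (37, Sam, 34)}
Projecting to sid2, sname (10 duplicate(s) eliminated): {(11, Uma), (13, Uma), (16, Uma), (19, Uma), (3, Uma), (34, Sam)}

{(11, Uma), (13, Uma), (16, Uma), (19, Uma), (3, Uma), (34, Sam)}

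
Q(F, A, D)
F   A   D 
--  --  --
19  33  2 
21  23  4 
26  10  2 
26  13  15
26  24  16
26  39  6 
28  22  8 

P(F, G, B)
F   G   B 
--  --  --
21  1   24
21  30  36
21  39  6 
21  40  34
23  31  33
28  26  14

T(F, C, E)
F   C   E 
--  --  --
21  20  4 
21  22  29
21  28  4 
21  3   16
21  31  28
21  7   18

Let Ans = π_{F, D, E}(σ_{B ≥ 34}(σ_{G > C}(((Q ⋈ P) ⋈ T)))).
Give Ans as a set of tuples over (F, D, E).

{(21, 4, 16), (21, 4, 18), (21, 4, 28), (21, 4, 29), (21, 4, 4)}

Natural join on F: {(21, 23, 4, 1, 24), (21, 23, 4, 30, 36), (21, 23, 4, 39, 6), (21, 23, 4, 40, 34), (28, 22, 8, 26, 14)}
Natural join on F: {(21, 23, 4, 1, 24, 20, 4), (21, 23, 4, 1, 24, 22, 29), (21, 23, 4, 1, 24, 28, 4), (21, 23, 4, 1, 24, 3, 16), (21, 23, 4, 1, 24, 31, 28), (21, 23, 4, 1, 24, 7, 18), (21, 23, 4, 30, 36, 20, 4), (21, 23, 4, 30, 36, 22, 29), (21, 23, 4, 30, 36, 28, 4), (21, 23, 4, 30, 36, 3, 16), (21, 23, 4, 30, 36, 31, 28), (21, 23, 4, 30, 36, 7, 18), (21, 23, 4, 39, 6, 20, 4), (21, 23, 4, 39, 6, 22, 29), (21, 23, 4, 39, 6, 28, 4), (21, 23, 4, 39, 6, 3, 16), (21, 23, 4, 39, 6, 31, 28), (21, 23, 4, 39, 6, 7, 18), (21, 23, 4, 40, 34, 20, 4), (21, 23, 4, 40, 34, 22, 29), (21, 23, 4, 40, 34, 28, 4), (21, 23, 4, 40, 34, 3, 16), (21, 23, 4, 40, 34, 31, 28), (21, 23, 4, 40, 34, 7, 18)}
Apply σ_{G > C}; surviving tuples: {(21, 23, 4, 30, 36, 20, 4), (21, 23, 4, 30, 36, 22, 29), (21, 23, 4, 30, 36, 28, 4), (21, 23, 4, 30, 36, 3, 16), (21, 23, 4, 30, 36, 7, 18), (21, 23, 4, 39, 6, 20, 4), (21, 23, 4, 39, 6, 22, 29), (21, 23, 4, 39, 6, 28, 4), (21, 23, 4, 39, 6, 3, 16), (21, 23, 4, 39, 6, 31, 28), (21, 23, 4, 39, 6, 7, 18), (21, 23, 4, 40, 34, 20, 4), (21, 23, 4, 40, 34, 22, 29), (21, 23, 4, 40, 34, 28, 4), (21, 23, 4, 40, 34, 3, 16), (21, 23, 4, 40, 34, 31, 28), (21, 23, 4, 40, 34, 7, 18)}
Apply σ_{B ≥ 34}; surviving tuples: {(21, 23, 4, 30, 36, 20, 4), (21, 23, 4, 30, 36, 22, 29), (21, 23, 4, 30, 36, 28, 4), (21, 23, 4, 30, 36, 3, 16), (21, 23, 4, 30, 36, 7, 18), (21, 23, 4, 40, 34, 20, 4), (21, 23, 4, 40, 34, 22, 29), (21, 23, 4, 40, 34, 28, 4), (21, 23, 4, 40, 34, 3, 16), (21, 23, 4, 40, 34, 31, 28), (21, 23, 4, 40, 34, 7, 18)}
Keep only column(s) F, D, E (6 duplicate(s) eliminated): {(21, 4, 16), (21, 4, 18), (21, 4, 28), (21, 4, 29), (21, 4, 4)}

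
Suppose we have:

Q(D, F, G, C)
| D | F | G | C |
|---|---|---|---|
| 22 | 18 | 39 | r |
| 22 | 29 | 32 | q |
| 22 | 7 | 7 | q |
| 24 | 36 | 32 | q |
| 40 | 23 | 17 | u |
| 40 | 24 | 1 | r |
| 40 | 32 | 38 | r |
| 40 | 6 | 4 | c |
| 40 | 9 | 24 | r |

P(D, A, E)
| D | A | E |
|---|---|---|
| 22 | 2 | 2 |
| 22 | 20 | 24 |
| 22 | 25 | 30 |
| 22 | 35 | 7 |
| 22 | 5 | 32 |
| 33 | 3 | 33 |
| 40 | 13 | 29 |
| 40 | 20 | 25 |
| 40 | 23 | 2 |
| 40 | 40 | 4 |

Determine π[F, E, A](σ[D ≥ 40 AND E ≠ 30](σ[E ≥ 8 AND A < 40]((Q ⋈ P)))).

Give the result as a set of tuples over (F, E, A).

Natural join on D: {(22, 18, 39, r, 2, 2), (22, 18, 39, r, 20, 24), (22, 18, 39, r, 25, 30), (22, 18, 39, r, 35, 7), (22, 18, 39, r, 5, 32), (22, 29, 32, q, 2, 2), (22, 29, 32, q, 20, 24), (22, 29, 32, q, 25, 30), (22, 29, 32, q, 35, 7), (22, 29, 32, q, 5, 32), (22, 7, 7, q, 2, 2), (22, 7, 7, q, 20, 24), (22, 7, 7, q, 25, 30), (22, 7, 7, q, 35, 7), (22, 7, 7, q, 5, 32), (40, 23, 17, u, 13, 29), (40, 23, 17, u, 20, 25), (40, 23, 17, u, 23, 2), (40, 23, 17, u, 40, 4), (40, 24, 1, r, 13, 29), (40, 24, 1, r, 20, 25), (40, 24, 1, r, 23, 2), (40, 24, 1, r, 40, 4), (40, 32, 38, r, 13, 29), (40, 32, 38, r, 20, 25), (40, 32, 38, r, 23, 2), (40, 32, 38, r, 40, 4), (40, 6, 4, c, 13, 29), (40, 6, 4, c, 20, 25), (40, 6, 4, c, 23, 2), (40, 6, 4, c, 40, 4), (40, 9, 24, r, 13, 29), (40, 9, 24, r, 20, 25), (40, 9, 24, r, 23, 2), (40, 9, 24, r, 40, 4)}
Filtering on E ≥ 8 AND A < 40 leaves {(22, 18, 39, r, 20, 24), (22, 18, 39, r, 25, 30), (22, 18, 39, r, 5, 32), (22, 29, 32, q, 20, 24), (22, 29, 32, q, 25, 30), (22, 29, 32, q, 5, 32), (22, 7, 7, q, 20, 24), (22, 7, 7, q, 25, 30), (22, 7, 7, q, 5, 32), (40, 23, 17, u, 13, 29), (40, 23, 17, u, 20, 25), (40, 24, 1, r, 13, 29), (40, 24, 1, r, 20, 25), (40, 32, 38, r, 13, 29), (40, 32, 38, r, 20, 25), (40, 6, 4, c, 13, 29), (40, 6, 4, c, 20, 25), (40, 9, 24, r, 13, 29), (40, 9, 24, r, 20, 25)}.
Filtering on D ≥ 40 AND E ≠ 30 leaves {(40, 23, 17, u, 13, 29), (40, 23, 17, u, 20, 25), (40, 24, 1, r, 13, 29), (40, 24, 1, r, 20, 25), (40, 32, 38, r, 13, 29), (40, 32, 38, r, 20, 25), (40, 6, 4, c, 13, 29), (40, 6, 4, c, 20, 25), (40, 9, 24, r, 13, 29), (40, 9, 24, r, 20, 25)}.
Keep only column(s) F, E, A: {(23, 25, 20), (23, 29, 13), (24, 25, 20), (24, 29, 13), (32, 25, 20), (32, 29, 13), (6, 25, 20), (6, 29, 13), (9, 25, 20), (9, 29, 13)}

{(23, 25, 20), (23, 29, 13), (24, 25, 20), (24, 29, 13), (32, 25, 20), (32, 29, 13), (6, 25, 20), (6, 29, 13), (9, 25, 20), (9, 29, 13)}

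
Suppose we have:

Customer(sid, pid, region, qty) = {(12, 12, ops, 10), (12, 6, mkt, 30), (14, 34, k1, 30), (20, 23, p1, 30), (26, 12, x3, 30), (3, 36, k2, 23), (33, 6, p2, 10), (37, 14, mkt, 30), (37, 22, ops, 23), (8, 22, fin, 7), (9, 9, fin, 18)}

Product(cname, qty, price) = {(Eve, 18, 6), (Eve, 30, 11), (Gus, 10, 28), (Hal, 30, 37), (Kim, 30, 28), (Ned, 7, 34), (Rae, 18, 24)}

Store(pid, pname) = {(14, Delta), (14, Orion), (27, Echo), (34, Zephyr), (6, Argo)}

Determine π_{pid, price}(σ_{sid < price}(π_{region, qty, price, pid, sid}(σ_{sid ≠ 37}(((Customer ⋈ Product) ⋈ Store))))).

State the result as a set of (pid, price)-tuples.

{(34, 28), (34, 37), (6, 28), (6, 37)}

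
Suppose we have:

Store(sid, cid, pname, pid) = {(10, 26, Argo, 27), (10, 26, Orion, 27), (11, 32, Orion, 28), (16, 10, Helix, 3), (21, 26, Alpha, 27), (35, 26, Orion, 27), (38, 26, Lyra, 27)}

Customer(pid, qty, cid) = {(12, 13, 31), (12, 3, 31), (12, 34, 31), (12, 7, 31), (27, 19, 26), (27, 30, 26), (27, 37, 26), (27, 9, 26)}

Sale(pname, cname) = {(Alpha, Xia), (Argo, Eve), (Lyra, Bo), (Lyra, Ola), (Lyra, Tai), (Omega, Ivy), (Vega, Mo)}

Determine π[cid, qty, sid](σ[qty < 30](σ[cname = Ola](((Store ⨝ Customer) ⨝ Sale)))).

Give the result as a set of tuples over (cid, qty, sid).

{(26, 19, 38), (26, 9, 38)}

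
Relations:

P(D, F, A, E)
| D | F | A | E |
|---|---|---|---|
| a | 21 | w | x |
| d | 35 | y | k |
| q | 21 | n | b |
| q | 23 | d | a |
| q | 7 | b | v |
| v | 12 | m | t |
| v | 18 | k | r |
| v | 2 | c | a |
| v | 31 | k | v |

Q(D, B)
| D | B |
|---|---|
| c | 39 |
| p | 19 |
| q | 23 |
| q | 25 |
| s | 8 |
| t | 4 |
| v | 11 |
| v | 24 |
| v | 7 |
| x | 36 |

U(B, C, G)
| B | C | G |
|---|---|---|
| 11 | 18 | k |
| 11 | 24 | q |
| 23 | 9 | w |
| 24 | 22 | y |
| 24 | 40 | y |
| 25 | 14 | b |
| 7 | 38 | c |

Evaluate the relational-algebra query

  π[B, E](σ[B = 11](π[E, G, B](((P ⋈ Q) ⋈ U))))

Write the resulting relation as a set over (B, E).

Joining P and Q on D yields {(q, 21, n, b, 23), (q, 21, n, b, 25), (q, 23, d, a, 23), (q, 23, d, a, 25), (q, 7, b, v, 23), (q, 7, b, v, 25), (v, 12, m, t, 11), (v, 12, m, t, 24), (v, 12, m, t, 7), (v, 18, k, r, 11), (v, 18, k, r, 24), (v, 18, k, r, 7), (v, 2, c, a, 11), (v, 2, c, a, 24), (v, 2, c, a, 7), (v, 31, k, v, 11), (v, 31, k, v, 24), (v, 31, k, v, 7)}.
Joining (P ⋈ Q) and U on B yields {(q, 21, n, b, 23, 9, w), (q, 21, n, b, 25, 14, b), (q, 23, d, a, 23, 9, w), (q, 23, d, a, 25, 14, b), (q, 7, b, v, 23, 9, w), (q, 7, b, v, 25, 14, b), (v, 12, m, t, 11, 18, k), (v, 12, m, t, 11, 24, q), (v, 12, m, t, 24, 22, y), (v, 12, m, t, 24, 40, y), (v, 12, m, t, 7, 38, c), (v, 18, k, r, 11, 18, k), (v, 18, k, r, 11, 24, q), (v, 18, k, r, 24, 22, y), (v, 18, k, r, 24, 40, y), (v, 18, k, r, 7, 38, c), (v, 2, c, a, 11, 18, k), (v, 2, c, a, 11, 24, q), (v, 2, c, a, 24, 22, y), (v, 2, c, a, 24, 40, y), (v, 2, c, a, 7, 38, c), (v, 31, k, v, 11, 18, k), (v, 31, k, v, 11, 24, q), (v, 31, k, v, 24, 22, y), (v, 31, k, v, 24, 40, y), (v, 31, k, v, 7, 38, c)}.
π_{E, G, B} gives {(a, b, 25), (a, c, 7), (a, k, 11), (a, q, 11), (a, w, 23), (a, y, 24), (b, b, 25), (b, w, 23), (r, c, 7), (r, k, 11), (r, q, 11), (r, y, 24), (t, c, 7), (t, k, 11), (t, q, 11), (t, y, 24), (v, b, 25), (v, c, 7), (v, k, 11), (v, q, 11), (v, w, 23), (v, y, 24)} (4 duplicate(s) eliminated).
Filtering on B = 11 leaves {(a, k, 11), (a, q, 11), (r, k, 11), (r, q, 11), (t, k, 11), (t, q, 11), (v, k, 11), (v, q, 11)}.
π_{B, E} gives {(11, a), (11, r), (11, t), (11, v)} (4 duplicate(s) eliminated).

{(11, a), (11, r), (11, t), (11, v)}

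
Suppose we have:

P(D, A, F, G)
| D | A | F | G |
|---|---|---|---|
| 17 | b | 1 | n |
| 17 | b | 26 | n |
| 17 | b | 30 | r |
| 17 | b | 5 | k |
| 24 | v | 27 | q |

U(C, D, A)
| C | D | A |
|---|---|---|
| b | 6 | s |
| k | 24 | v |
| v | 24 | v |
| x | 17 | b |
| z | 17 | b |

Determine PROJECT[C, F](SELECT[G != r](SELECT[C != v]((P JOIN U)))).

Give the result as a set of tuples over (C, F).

P ⋈ U (natural join on D, A): {(17, b, 1, n, x), (17, b, 1, n, z), (17, b, 26, n, x), (17, b, 26, n, z), (17, b, 30, r, x), (17, b, 30, r, z), (17, b, 5, k, x), (17, b, 5, k, z), (24, v, 27, q, k), (24, v, 27, q, v)}
Filtering on C != v leaves {(17, b, 1, n, x), (17, b, 1, n, z), (17, b, 26, n, x), (17, b, 26, n, z), (17, b, 30, r, x), (17, b, 30, r, z), (17, b, 5, k, x), (17, b, 5, k, z), (24, v, 27, q, k)}.
Filtering on G != r leaves {(17, b, 1, n, x), (17, b, 1, n, z), (17, b, 26, n, x), (17, b, 26, n, z), (17, b, 5, k, x), (17, b, 5, k, z), (24, v, 27, q, k)}.
Projecting to C, F: {(k, 27), (x, 1), (x, 26), (x, 5), (z, 1), (z, 26), (z, 5)}

{(k, 27), (x, 1), (x, 26), (x, 5), (z, 1), (z, 26), (z, 5)}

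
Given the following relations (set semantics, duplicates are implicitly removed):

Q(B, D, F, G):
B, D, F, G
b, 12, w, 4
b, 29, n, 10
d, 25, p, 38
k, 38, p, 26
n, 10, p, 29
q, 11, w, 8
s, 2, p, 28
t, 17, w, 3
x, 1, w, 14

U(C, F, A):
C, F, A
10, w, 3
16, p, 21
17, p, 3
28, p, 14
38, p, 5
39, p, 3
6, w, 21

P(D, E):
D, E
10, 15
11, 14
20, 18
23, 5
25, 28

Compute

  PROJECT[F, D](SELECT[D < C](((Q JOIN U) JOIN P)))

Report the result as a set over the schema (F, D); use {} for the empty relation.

{(p, 10), (p, 25)}

Joining Q and U on F yields {(b, 12, w, 4, 10, 3), (b, 12, w, 4, 6, 21), (d, 25, p, 38, 16, 21), (d, 25, p, 38, 17, 3), (d, 25, p, 38, 28, 14), (d, 25, p, 38, 38, 5), (d, 25, p, 38, 39, 3), (k, 38, p, 26, 16, 21), (k, 38, p, 26, 17, 3), (k, 38, p, 26, 28, 14), (k, 38, p, 26, 38, 5), (k, 38, p, 26, 39, 3), (n, 10, p, 29, 16, 21), (n, 10, p, 29, 17, 3), (n, 10, p, 29, 28, 14), (n, 10, p, 29, 38, 5), (n, 10, p, 29, 39, 3), (q, 11, w, 8, 10, 3), (q, 11, w, 8, 6, 21), (s, 2, p, 28, 16, 21), (s, 2, p, 28, 17, 3), (s, 2, p, 28, 28, 14), (s, 2, p, 28, 38, 5), (s, 2, p, 28, 39, 3), (t, 17, w, 3, 10, 3), (t, 17, w, 3, 6, 21), (x, 1, w, 14, 10, 3), (x, 1, w, 14, 6, 21)}.
Joining (Q JOIN U) and P on D yields {(d, 25, p, 38, 16, 21, 28), (d, 25, p, 38, 17, 3, 28), (d, 25, p, 38, 28, 14, 28), (d, 25, p, 38, 38, 5, 28), (d, 25, p, 38, 39, 3, 28), (n, 10, p, 29, 16, 21, 15), (n, 10, p, 29, 17, 3, 15), (n, 10, p, 29, 28, 14, 15), (n, 10, p, 29, 38, 5, 15), (n, 10, p, 29, 39, 3, 15), (q, 11, w, 8, 10, 3, 14), (q, 11, w, 8, 6, 21, 14)}.
Filtering on D < C leaves {(d, 25, p, 38, 28, 14, 28), (d, 25, p, 38, 38, 5, 28), (d, 25, p, 38, 39, 3, 28), (n, 10, p, 29, 16, 21, 15), (n, 10, p, 29, 17, 3, 15), (n, 10, p, 29, 28, 14, 15), (n, 10, p, 29, 38, 5, 15), (n, 10, p, 29, 39, 3, 15)}.
π[F, D]: project onto (F, D) (6 duplicate(s) eliminated) → {(p, 10), (p, 25)}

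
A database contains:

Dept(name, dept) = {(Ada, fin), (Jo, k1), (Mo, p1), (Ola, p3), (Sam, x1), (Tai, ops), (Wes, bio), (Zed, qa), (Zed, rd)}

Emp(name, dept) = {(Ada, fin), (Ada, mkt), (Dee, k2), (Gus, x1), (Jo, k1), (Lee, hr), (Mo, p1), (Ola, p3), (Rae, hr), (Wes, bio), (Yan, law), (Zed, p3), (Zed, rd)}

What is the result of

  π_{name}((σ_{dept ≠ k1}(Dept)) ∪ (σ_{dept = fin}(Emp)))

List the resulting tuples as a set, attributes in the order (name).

σ[dept ≠ k1]: keep tuples satisfying dept ≠ k1 → {(Ada, fin), (Mo, p1), (Ola, p3), (Sam, x1), (Tai, ops), (Wes, bio), (Zed, qa), (Zed, rd)}
σ[dept = fin]: keep tuples satisfying dept = fin → {(Ada, fin)}
Union: {(Ada, fin), (Mo, p1), (Ola, p3), (Sam, x1), (Tai, ops), (Wes, bio), (Zed, qa), (Zed, rd)} with {(Ada, fin)} → {(Ada, fin), (Mo, p1), (Ola, p3), (Sam, x1), (Tai, ops), (Wes, bio), (Zed, qa), (Zed, rd)}
π[name]: project onto (name) (1 duplicate(s) eliminated) → {Ada, Mo, Ola, Sam, Tai, Wes, Zed}

{Ada, Mo, Ola, Sam, Tai, Wes, Zed}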